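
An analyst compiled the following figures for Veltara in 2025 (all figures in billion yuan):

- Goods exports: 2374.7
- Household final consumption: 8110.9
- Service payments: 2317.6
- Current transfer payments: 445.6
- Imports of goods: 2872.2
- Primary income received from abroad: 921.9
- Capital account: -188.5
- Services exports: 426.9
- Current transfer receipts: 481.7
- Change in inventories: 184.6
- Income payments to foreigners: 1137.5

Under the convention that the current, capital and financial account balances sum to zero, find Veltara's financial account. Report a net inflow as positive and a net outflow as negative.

Goods balance = 2374.7 - 2872.2 = -497.5
Services balance = 426.9 - 2317.6 = -1890.7
Trade balance (goods + services) = -497.5 + (-1890.7) = -2388.2
Net primary income = 921.9 - 1137.5 = -215.6
Net secondary income = 481.7 - 445.6 = 36.1
Current account = -2388.2 + (-215.6) + 36.1 = -2567.7
Financial account = -(-2567.7 + (-188.5)) = 2756.2

2756.2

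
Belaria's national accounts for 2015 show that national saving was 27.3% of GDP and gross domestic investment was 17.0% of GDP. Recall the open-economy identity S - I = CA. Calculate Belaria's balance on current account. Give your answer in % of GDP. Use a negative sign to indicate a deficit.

10.3

CA = S - I = 27.3 - 17.0 = 10.3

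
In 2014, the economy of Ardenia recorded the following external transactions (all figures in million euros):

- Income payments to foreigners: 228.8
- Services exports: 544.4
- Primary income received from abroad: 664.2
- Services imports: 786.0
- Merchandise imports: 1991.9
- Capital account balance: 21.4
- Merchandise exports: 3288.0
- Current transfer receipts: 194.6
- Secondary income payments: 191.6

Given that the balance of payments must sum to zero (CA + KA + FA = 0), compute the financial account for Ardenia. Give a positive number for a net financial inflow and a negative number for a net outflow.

Goods balance = 3288.0 - 1991.9 = 1296.1
Services balance = 544.4 - 786.0 = -241.6
Trade balance (goods + services) = 1296.1 + (-241.6) = 1054.5
Net primary income = 664.2 - 228.8 = 435.4
Net secondary income = 194.6 - 191.6 = 3.0
Current account = 1054.5 + 435.4 + 3.0 = 1492.9
Financial account = -(1492.9 + 21.4) = -1514.3

-1514.3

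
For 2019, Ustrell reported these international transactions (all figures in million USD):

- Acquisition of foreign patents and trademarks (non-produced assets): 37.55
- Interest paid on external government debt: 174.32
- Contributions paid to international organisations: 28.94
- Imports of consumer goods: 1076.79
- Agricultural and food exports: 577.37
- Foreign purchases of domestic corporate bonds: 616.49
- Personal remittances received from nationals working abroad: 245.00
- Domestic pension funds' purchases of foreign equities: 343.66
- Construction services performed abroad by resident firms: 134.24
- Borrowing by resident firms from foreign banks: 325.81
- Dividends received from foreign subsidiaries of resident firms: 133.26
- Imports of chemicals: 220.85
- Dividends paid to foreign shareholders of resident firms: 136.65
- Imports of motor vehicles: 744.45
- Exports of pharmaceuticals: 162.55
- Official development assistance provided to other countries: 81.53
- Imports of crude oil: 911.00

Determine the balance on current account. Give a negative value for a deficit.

Goods: 162.55 - 220.85 - 744.45 - 911.00 + 577.37 - 1076.79 = -2213.17
Services: 134.24
Primary income: -136.65 + 133.26 - 174.32 = -177.71
Secondary income: 245.00 - 28.94 - 81.53 = 134.53
Current account = (-2213.17) + 134.24 + (-177.71) + 134.53 = -2122.11
(Excluded from the current account — capital account: acquisition of foreign patents and trademarks (non-produced assets) 37.55; financial account: foreign purchases of domestic corporate bonds 616.49, domestic pension funds' purchases of foreign equities 343.66, borrowing by resident firms from foreign banks 325.81.)

-2122.11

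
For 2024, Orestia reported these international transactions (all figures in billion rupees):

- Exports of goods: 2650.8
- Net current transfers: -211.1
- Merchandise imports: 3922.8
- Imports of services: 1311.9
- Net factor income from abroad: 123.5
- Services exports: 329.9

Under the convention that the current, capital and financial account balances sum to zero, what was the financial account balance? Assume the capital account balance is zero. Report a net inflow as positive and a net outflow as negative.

2341.6

Goods balance = 2650.8 - 3922.8 = -1272.0
Services balance = 329.9 - 1311.9 = -982.0
Trade balance (goods + services) = -1272.0 + (-982.0) = -2254.0
Net primary income = 123.5
Net secondary income = -211.1
Current account = -2254.0 + 123.5 + (-211.1) = -2341.6
Financial account = -(-2341.6) = 2341.6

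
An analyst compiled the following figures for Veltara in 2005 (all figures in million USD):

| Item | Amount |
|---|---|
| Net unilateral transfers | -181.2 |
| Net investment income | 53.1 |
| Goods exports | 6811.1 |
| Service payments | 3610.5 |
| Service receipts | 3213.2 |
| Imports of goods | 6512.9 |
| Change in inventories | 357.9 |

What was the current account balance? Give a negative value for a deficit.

-227.2

Goods balance = 6811.1 - 6512.9 = 298.2
Services balance = 3213.2 - 3610.5 = -397.3
Trade balance (goods + services) = 298.2 + (-397.3) = -99.1
Net primary income = 53.1
Net secondary income = -181.2
Current account = -99.1 + 53.1 + (-181.2) = -227.2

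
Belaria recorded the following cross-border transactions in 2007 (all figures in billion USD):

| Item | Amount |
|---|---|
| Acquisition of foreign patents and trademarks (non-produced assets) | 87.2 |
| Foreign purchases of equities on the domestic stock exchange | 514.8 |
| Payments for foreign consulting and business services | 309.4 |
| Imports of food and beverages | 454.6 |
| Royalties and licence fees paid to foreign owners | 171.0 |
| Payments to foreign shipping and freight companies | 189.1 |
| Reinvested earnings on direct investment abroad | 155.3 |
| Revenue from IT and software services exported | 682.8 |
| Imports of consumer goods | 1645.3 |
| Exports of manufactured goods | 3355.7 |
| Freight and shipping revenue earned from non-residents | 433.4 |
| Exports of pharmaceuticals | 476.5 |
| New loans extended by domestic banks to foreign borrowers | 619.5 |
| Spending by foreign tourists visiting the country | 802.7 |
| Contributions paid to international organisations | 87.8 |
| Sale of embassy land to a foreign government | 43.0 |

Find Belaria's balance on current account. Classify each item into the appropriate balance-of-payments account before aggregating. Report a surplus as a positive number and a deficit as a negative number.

3049.2

Goods: -454.6 + 476.5 + 3355.7 - 1645.3 = 1732.3
Services: -171.0 - 309.4 + 682.8 + 433.4 - 189.1 + 802.7 = 1249.4
Primary income: 155.3
Secondary income: -87.8
Current account = 1732.3 + 1249.4 + 155.3 + (-87.8) = 3049.2
(Excluded from the current account — capital account: acquisition of foreign patents and trademarks (non-produced assets) 87.2, sale of embassy land to a foreign government 43.0; financial account: foreign purchases of equities on the domestic stock exchange 514.8, new loans extended by domestic banks to foreign borrowers 619.5.)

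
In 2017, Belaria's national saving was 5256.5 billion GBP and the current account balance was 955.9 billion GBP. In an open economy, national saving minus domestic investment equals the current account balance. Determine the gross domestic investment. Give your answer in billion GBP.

4300.6

S - I = CA (net lending to the rest of the world).
I = S - CA = 5256.5 - 955.9 = 4300.6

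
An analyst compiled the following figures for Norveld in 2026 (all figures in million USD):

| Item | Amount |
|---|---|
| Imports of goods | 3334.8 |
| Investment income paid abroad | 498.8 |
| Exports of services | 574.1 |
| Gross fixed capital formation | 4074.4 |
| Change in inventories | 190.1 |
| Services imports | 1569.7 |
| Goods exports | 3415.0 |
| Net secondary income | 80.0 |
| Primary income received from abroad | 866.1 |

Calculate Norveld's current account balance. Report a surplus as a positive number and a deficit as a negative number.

-468.1

Goods balance = 3415.0 - 3334.8 = 80.2
Services balance = 574.1 - 1569.7 = -995.6
Trade balance (goods + services) = 80.2 + (-995.6) = -915.4
Net primary income = 866.1 - 498.8 = 367.3
Net secondary income = 80.0
Current account = -915.4 + 367.3 + 80.0 = -468.1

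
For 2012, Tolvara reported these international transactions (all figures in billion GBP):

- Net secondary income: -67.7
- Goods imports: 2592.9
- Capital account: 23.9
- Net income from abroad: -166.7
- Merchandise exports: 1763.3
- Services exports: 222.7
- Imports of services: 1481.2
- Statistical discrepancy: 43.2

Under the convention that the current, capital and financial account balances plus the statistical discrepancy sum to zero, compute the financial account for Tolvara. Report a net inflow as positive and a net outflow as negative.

Goods balance = 1763.3 - 2592.9 = -829.6
Services balance = 222.7 - 1481.2 = -1258.5
Trade balance (goods + services) = -829.6 + (-1258.5) = -2088.1
Net primary income = -166.7
Net secondary income = -67.7
Current account = -2088.1 + (-166.7) + (-67.7) = -2322.5
Financial account = -(-2322.5 + 23.9 + 43.2) = 2255.4

2255.4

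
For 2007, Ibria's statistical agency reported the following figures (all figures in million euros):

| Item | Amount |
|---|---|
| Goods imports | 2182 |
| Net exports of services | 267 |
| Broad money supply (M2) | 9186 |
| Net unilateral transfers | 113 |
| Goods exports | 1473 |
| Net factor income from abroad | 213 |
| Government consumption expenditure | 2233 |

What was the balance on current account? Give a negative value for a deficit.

Goods balance = 1473 - 2182 = -709
Services balance = 267
Trade balance (goods + services) = -709 + 267 = -442
Net primary income = 213
Net secondary income = 113
Current account = -442 + 213 + 113 = -116

-116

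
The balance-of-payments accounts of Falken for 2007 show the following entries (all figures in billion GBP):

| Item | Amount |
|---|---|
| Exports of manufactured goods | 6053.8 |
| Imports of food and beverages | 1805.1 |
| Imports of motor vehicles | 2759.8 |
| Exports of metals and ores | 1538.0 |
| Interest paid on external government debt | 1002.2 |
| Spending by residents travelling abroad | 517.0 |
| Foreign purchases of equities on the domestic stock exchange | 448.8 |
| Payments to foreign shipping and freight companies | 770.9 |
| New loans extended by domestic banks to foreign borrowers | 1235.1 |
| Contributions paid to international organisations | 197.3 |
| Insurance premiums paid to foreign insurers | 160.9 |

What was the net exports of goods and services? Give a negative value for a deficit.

1578.1

Goods: 1538.0 - 2759.8 + 6053.8 - 1805.1 = 3026.9
Services: -770.9 - 517.0 - 160.9 = -1448.8
Trade balance = 3026.9 + (-1448.8) = 1578.1
(Excluded from the trade balance — primary income: interest paid on external government debt 1002.2; financial account: foreign purchases of equities on the domestic stock exchange 448.8, new loans extended by domestic banks to foreign borrowers 1235.1; secondary income: contributions paid to international organisations 197.3.)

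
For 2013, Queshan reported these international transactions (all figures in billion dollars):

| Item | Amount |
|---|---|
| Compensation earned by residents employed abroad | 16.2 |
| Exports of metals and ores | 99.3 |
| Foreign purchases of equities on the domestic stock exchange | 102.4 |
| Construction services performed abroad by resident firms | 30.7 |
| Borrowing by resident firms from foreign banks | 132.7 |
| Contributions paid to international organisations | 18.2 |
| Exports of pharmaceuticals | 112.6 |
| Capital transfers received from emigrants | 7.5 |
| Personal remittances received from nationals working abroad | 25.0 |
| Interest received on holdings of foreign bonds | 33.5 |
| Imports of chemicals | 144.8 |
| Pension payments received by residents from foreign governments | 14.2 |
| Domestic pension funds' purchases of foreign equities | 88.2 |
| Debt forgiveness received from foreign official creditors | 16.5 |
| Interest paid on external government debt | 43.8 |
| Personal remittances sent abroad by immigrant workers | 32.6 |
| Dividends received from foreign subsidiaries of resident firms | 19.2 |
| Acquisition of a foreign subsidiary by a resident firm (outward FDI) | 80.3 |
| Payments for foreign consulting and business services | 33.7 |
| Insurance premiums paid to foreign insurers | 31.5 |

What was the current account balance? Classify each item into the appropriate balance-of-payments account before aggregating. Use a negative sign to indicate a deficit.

46.1

Goods: -144.8 + 112.6 + 99.3 = 67.1
Services: -31.5 - 33.7 + 30.7 = -34.5
Primary income: 16.2 + 33.5 + 19.2 - 43.8 = 25.1
Secondary income: 25.0 - 18.2 + 14.2 - 32.6 = -11.6
Current account = 67.1 + (-34.5) + 25.1 + (-11.6) = 46.1
(Excluded from the current account — financial account: foreign purchases of equities on the domestic stock exchange 102.4, borrowing by resident firms from foreign banks 132.7, domestic pension funds' purchases of foreign equities 88.2, acquisition of a foreign subsidiary by a resident firm (outward FDI) 80.3; capital account: capital transfers received from emigrants 7.5, debt forgiveness received from foreign official creditors 16.5.)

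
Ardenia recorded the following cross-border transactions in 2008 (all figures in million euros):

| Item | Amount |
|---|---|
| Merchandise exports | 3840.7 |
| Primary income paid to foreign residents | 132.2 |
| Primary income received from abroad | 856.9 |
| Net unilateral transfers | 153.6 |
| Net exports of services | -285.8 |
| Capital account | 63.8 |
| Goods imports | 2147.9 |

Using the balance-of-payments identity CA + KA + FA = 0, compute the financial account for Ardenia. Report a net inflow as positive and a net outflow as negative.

Goods balance = 3840.7 - 2147.9 = 1692.8
Services balance = -285.8
Trade balance (goods + services) = 1692.8 + (-285.8) = 1407.0
Net primary income = 856.9 - 132.2 = 724.7
Net secondary income = 153.6
Current account = 1407.0 + 724.7 + 153.6 = 2285.3
Financial account = -(2285.3 + 63.8) = -2349.1

-2349.1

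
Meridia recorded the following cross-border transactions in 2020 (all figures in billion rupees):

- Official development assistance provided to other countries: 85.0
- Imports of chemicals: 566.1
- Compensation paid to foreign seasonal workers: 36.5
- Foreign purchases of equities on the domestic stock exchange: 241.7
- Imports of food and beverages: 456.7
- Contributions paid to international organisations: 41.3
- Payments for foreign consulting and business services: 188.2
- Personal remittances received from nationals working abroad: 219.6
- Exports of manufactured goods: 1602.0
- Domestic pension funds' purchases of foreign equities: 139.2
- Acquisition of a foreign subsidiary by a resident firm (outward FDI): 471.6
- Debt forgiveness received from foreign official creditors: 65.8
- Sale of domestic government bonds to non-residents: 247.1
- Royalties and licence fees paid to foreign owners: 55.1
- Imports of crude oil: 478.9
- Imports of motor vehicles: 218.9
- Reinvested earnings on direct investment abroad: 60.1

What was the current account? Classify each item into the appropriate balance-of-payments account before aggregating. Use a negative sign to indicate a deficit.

Goods: -478.9 - 566.1 + 1602.0 - 456.7 - 218.9 = -118.6
Services: -188.2 - 55.1 = -243.3
Primary income: 60.1 - 36.5 = 23.6
Secondary income: -41.3 - 85.0 + 219.6 = 93.3
Current account = (-118.6) + (-243.3) + 23.6 + 93.3 = -245.0
(Excluded from the current account — financial account: foreign purchases of equities on the domestic stock exchange 241.7, domestic pension funds' purchases of foreign equities 139.2, acquisition of a foreign subsidiary by a resident firm (outward FDI) 471.6, sale of domestic government bonds to non-residents 247.1; capital account: debt forgiveness received from foreign official creditors 65.8.)

-245.0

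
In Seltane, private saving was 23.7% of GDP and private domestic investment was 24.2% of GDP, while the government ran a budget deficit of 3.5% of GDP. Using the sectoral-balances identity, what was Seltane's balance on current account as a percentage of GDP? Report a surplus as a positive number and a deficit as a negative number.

By the sectoral-balances identity, CA = (S_private - I) + (T - G).
Private balance = 23.7 - 24.2 = -0.5
Government balance (T - G) = -3.5
CA = -0.5 + (-3.5) = -4.0

-4.0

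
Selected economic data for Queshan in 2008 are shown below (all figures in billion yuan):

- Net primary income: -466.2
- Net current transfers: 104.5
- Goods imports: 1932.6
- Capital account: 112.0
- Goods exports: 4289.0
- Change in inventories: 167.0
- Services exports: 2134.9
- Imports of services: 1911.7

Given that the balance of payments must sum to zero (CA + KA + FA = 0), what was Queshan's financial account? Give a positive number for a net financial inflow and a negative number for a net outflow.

Goods balance = 4289.0 - 1932.6 = 2356.4
Services balance = 2134.9 - 1911.7 = 223.2
Trade balance (goods + services) = 2356.4 + 223.2 = 2579.6
Net primary income = -466.2
Net secondary income = 104.5
Current account = 2579.6 + (-466.2) + 104.5 = 2217.9
Financial account = -(2217.9 + 112.0) = -2329.9

-2329.9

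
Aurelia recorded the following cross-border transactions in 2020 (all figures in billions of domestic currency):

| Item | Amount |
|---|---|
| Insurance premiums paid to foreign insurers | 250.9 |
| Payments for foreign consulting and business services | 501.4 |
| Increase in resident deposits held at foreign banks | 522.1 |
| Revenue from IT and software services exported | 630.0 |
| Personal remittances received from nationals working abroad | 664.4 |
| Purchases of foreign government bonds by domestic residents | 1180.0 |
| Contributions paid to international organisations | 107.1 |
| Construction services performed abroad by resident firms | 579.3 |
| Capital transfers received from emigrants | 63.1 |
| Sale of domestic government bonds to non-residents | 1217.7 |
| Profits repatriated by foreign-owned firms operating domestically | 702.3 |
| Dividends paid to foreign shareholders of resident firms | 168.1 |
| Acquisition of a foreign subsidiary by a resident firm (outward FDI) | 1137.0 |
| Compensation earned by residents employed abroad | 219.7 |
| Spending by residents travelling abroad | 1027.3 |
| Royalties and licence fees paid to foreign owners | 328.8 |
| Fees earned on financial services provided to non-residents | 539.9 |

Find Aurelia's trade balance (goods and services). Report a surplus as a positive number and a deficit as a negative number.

-359.2

Services: -501.4 + 539.9 - 250.9 + 579.3 - 328.8 + 630.0 - 1027.3 = -359.2
Trade balance = 0.0 + (-359.2) = -359.2
(Excluded from the trade balance — financial account: increase in resident deposits held at foreign banks 522.1, purchases of foreign government bonds by domestic residents 1180.0, sale of domestic government bonds to non-residents 1217.7, acquisition of a foreign subsidiary by a resident firm (outward FDI) 1137.0; secondary income: personal remittances received from nationals working abroad 664.4, contributions paid to international organisations 107.1; capital account: capital transfers received from emigrants 63.1; primary income: profits repatriated by foreign-owned firms operating domestically 702.3, dividends paid to foreign shareholders of resident firms 168.1, compensation earned by residents employed abroad 219.7.)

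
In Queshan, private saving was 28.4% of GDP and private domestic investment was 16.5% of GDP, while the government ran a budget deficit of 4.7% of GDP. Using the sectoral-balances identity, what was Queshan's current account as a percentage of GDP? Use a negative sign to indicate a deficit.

7.2

By the sectoral-balances identity, CA = (S_private - I) + (T - G).
Private balance = 28.4 - 16.5 = 11.9
Government balance (T - G) = -4.7
CA = 11.9 + (-4.7) = 7.2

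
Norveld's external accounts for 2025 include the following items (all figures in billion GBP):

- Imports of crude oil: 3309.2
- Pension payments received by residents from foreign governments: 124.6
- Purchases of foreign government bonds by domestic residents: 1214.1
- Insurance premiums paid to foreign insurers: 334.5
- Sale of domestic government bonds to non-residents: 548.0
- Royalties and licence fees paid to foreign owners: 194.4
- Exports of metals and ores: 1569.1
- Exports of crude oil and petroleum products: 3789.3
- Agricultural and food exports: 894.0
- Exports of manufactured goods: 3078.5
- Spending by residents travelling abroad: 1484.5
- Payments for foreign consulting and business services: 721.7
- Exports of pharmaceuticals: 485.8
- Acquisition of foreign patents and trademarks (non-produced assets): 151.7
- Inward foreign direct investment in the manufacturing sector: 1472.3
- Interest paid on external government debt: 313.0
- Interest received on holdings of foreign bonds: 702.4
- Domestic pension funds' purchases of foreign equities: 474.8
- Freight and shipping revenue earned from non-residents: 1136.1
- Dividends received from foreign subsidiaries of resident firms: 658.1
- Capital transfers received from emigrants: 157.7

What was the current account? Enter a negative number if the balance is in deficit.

Goods: 3078.5 + 1569.1 + 485.8 - 3309.2 + 894.0 + 3789.3 = 6507.5
Services: -334.5 - 1484.5 + 1136.1 - 194.4 - 721.7 = -1599.0
Primary income: -313.0 + 658.1 + 702.4 = 1047.5
Secondary income: 124.6
Current account = 6507.5 + (-1599.0) + 1047.5 + 124.6 = 6080.6
(Excluded from the current account — financial account: purchases of foreign government bonds by domestic residents 1214.1, sale of domestic government bonds to non-residents 548.0, inward foreign direct investment in the manufacturing sector 1472.3, domestic pension funds' purchases of foreign equities 474.8; capital account: acquisition of foreign patents and trademarks (non-produced assets) 151.7, capital transfers received from emigrants 157.7.)

6080.6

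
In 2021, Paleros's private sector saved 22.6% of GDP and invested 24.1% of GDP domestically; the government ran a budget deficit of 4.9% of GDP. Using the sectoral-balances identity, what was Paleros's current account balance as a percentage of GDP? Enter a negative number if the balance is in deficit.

By the sectoral-balances identity, CA = (S_private - I) + (T - G).
Private balance = 22.6 - 24.1 = -1.5
Government balance (T - G) = -4.9
CA = -1.5 + (-4.9) = -6.4

-6.4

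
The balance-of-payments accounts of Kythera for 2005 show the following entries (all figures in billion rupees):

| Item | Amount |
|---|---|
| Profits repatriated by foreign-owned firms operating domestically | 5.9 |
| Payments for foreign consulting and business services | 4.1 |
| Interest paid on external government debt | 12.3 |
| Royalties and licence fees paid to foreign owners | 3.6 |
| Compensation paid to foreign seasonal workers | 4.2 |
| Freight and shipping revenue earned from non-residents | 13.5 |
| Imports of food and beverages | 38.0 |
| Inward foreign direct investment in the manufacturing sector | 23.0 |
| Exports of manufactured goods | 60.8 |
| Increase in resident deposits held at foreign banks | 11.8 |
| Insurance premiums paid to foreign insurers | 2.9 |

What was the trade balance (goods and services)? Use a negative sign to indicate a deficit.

25.7

Goods: 60.8 - 38.0 = 22.8
Services: -4.1 + 13.5 - 2.9 - 3.6 = 2.9
Trade balance = 22.8 + 2.9 = 25.7
(Excluded from the trade balance — primary income: profits repatriated by foreign-owned firms operating domestically 5.9, interest paid on external government debt 12.3, compensation paid to foreign seasonal workers 4.2; financial account: inward foreign direct investment in the manufacturing sector 23.0, increase in resident deposits held at foreign banks 11.8.)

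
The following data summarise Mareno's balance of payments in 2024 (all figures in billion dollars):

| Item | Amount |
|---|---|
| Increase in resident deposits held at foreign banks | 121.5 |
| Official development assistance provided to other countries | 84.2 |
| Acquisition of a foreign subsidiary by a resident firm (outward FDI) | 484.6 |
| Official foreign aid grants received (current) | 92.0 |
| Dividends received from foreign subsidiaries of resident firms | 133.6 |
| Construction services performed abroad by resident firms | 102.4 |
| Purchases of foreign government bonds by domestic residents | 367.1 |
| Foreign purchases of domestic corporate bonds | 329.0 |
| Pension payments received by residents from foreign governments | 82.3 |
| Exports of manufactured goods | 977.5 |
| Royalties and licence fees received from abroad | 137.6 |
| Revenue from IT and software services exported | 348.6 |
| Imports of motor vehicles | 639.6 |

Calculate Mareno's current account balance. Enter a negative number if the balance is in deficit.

Goods: -639.6 + 977.5 = 337.9
Services: 348.6 + 137.6 + 102.4 = 588.6
Primary income: 133.6
Secondary income: 92.0 - 84.2 + 82.3 = 90.1
Current account = 337.9 + 588.6 + 133.6 + 90.1 = 1150.2
(Excluded from the current account — financial account: increase in resident deposits held at foreign banks 121.5, acquisition of a foreign subsidiary by a resident firm (outward FDI) 484.6, purchases of foreign government bonds by domestic residents 367.1, foreign purchases of domestic corporate bonds 329.0.)

1150.2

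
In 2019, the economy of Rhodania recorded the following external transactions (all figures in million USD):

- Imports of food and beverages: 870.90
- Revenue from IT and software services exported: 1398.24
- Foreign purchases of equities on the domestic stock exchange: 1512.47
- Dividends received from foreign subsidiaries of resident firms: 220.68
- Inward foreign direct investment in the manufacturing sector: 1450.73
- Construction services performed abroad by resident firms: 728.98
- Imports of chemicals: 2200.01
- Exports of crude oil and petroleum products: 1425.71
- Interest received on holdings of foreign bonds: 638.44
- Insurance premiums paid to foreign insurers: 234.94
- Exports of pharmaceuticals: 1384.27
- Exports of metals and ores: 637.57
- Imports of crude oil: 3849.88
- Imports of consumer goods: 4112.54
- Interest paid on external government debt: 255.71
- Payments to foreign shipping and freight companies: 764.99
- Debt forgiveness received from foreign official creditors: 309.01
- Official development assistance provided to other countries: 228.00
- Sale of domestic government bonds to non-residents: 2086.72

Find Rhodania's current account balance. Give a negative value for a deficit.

Goods: 1384.27 + 637.57 + 1425.71 - 870.90 - 2200.01 - 3849.88 - 4112.54 = -7585.78
Services: 728.98 - 234.94 + 1398.24 - 764.99 = 1127.29
Primary income: -255.71 + 220.68 + 638.44 = 603.41
Secondary income: -228.00
Current account = (-7585.78) + 1127.29 + 603.41 + (-228.00) = -6083.08
(Excluded from the current account — financial account: foreign purchases of equities on the domestic stock exchange 1512.47, inward foreign direct investment in the manufacturing sector 1450.73, sale of domestic government bonds to non-residents 2086.72; capital account: debt forgiveness received from foreign official creditors 309.01.)

-6083.08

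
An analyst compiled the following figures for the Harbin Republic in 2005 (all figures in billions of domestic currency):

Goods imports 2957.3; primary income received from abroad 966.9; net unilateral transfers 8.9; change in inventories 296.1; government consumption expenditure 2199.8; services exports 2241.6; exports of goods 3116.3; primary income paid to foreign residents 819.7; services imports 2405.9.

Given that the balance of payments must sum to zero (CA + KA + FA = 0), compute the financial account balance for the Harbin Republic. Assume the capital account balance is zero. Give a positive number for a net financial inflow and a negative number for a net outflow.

-150.8

Goods balance = 3116.3 - 2957.3 = 159.0
Services balance = 2241.6 - 2405.9 = -164.3
Trade balance (goods + services) = 159.0 + (-164.3) = -5.3
Net primary income = 966.9 - 819.7 = 147.2
Net secondary income = 8.9
Current account = -5.3 + 147.2 + 8.9 = 150.8
Financial account = -(150.8) = -150.8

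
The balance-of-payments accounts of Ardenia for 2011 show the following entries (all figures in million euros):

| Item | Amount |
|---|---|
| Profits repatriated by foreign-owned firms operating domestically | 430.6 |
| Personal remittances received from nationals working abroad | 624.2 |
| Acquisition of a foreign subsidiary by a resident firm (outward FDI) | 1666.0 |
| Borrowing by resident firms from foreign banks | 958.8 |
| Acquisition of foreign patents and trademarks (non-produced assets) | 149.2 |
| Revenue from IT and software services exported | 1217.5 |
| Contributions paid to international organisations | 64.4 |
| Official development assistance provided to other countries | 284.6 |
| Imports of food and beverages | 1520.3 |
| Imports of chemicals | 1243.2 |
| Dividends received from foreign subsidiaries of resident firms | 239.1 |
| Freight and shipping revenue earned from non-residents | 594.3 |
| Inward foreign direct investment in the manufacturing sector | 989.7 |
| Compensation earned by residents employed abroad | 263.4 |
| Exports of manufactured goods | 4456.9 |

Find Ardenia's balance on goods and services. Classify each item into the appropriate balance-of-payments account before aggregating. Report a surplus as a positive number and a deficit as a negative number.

Goods: -1243.2 - 1520.3 + 4456.9 = 1693.4
Services: 594.3 + 1217.5 = 1811.8
Trade balance = 1693.4 + 1811.8 = 3505.2
(Excluded from the trade balance — primary income: profits repatriated by foreign-owned firms operating domestically 430.6, dividends received from foreign subsidiaries of resident firms 239.1, compensation earned by residents employed abroad 263.4; secondary income: personal remittances received from nationals working abroad 624.2, contributions paid to international organisations 64.4, official development assistance provided to other countries 284.6; financial account: acquisition of a foreign subsidiary by a resident firm (outward FDI) 1666.0, borrowing by resident firms from foreign banks 958.8, inward foreign direct investment in the manufacturing sector 989.7; capital account: acquisition of foreign patents and trademarks (non-produced assets) 149.2.)

3505.2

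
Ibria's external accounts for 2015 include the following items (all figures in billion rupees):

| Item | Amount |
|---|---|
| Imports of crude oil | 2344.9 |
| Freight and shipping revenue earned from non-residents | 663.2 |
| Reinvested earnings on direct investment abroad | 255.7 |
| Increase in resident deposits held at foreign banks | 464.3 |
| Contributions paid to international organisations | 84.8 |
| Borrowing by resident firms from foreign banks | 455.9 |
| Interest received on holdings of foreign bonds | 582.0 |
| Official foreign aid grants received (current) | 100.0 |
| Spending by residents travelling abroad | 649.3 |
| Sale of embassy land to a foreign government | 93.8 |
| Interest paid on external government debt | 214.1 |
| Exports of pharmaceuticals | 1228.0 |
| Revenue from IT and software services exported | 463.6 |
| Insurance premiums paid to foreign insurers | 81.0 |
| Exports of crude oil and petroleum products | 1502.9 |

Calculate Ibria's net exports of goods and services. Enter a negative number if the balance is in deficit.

782.5

Goods: -2344.9 + 1502.9 + 1228.0 = 386.0
Services: -81.0 + 663.2 + 463.6 - 649.3 = 396.5
Trade balance = 386.0 + 396.5 = 782.5
(Excluded from the trade balance — primary income: reinvested earnings on direct investment abroad 255.7, interest received on holdings of foreign bonds 582.0, interest paid on external government debt 214.1; financial account: increase in resident deposits held at foreign banks 464.3, borrowing by resident firms from foreign banks 455.9; secondary income: contributions paid to international organisations 84.8, official foreign aid grants received (current) 100.0; capital account: sale of embassy land to a foreign government 93.8.)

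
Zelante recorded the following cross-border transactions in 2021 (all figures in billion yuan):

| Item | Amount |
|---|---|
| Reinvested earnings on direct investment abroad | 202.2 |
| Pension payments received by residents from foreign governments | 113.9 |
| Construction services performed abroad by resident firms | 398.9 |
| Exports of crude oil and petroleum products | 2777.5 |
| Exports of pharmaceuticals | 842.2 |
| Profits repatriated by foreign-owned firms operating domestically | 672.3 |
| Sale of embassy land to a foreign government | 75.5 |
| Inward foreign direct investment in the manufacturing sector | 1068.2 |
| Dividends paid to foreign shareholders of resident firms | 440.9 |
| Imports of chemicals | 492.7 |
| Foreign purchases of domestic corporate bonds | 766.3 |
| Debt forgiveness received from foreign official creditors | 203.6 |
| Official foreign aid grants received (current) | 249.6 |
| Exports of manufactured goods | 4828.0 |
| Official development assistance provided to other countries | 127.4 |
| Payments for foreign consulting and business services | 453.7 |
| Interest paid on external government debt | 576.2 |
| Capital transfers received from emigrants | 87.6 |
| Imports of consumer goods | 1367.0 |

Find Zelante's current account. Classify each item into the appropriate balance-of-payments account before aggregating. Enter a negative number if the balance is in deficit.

5282.1

Goods: 4828.0 - 492.7 + 2777.5 - 1367.0 + 842.2 = 6588.0
Services: 398.9 - 453.7 = -54.8
Primary income: 202.2 - 576.2 - 672.3 - 440.9 = -1487.2
Secondary income: 113.9 + 249.6 - 127.4 = 236.1
Current account = 6588.0 + (-54.8) + (-1487.2) + 236.1 = 5282.1
(Excluded from the current account — capital account: sale of embassy land to a foreign government 75.5, debt forgiveness received from foreign official creditors 203.6, capital transfers received from emigrants 87.6; financial account: inward foreign direct investment in the manufacturing sector 1068.2, foreign purchases of domestic corporate bonds 766.3.)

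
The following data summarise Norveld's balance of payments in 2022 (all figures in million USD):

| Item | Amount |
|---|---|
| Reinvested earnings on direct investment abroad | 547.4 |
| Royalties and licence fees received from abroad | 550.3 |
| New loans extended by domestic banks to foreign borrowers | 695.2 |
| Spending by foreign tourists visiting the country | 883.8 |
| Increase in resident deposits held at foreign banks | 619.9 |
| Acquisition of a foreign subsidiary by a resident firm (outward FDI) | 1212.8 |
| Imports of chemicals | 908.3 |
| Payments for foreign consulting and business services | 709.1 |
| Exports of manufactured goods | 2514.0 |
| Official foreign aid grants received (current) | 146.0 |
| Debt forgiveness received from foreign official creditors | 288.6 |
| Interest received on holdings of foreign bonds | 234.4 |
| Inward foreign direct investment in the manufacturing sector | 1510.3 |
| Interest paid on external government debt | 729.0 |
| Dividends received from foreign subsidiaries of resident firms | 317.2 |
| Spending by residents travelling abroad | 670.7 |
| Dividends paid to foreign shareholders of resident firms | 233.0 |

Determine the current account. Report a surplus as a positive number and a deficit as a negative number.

Goods: -908.3 + 2514.0 = 1605.7
Services: -709.1 + 550.3 + 883.8 - 670.7 = 54.3
Primary income: -233.0 + 547.4 + 317.2 + 234.4 - 729.0 = 137.0
Secondary income: 146.0
Current account = 1605.7 + 54.3 + 137.0 + 146.0 = 1943.0
(Excluded from the current account — financial account: new loans extended by domestic banks to foreign borrowers 695.2, increase in resident deposits held at foreign banks 619.9, acquisition of a foreign subsidiary by a resident firm (outward FDI) 1212.8, inward foreign direct investment in the manufacturing sector 1510.3; capital account: debt forgiveness received from foreign official creditors 288.6.)

1943.0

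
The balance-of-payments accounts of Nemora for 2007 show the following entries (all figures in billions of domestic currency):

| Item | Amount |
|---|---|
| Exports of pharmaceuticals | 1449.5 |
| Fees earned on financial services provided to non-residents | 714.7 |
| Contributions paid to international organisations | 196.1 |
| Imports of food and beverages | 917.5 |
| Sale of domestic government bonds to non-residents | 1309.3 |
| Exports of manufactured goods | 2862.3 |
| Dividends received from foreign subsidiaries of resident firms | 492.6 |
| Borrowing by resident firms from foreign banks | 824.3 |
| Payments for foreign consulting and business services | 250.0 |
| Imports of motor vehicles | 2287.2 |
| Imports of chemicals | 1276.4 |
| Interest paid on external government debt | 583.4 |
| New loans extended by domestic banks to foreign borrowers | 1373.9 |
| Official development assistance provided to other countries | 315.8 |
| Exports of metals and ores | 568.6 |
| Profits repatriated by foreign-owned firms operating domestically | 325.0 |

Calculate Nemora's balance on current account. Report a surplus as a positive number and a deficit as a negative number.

-63.7

Goods: 2862.3 - 2287.2 - 1276.4 + 568.6 - 917.5 + 1449.5 = 399.3
Services: 714.7 - 250.0 = 464.7
Primary income: 492.6 - 583.4 - 325.0 = -415.8
Secondary income: -315.8 - 196.1 = -511.9
Current account = 399.3 + 464.7 + (-415.8) + (-511.9) = -63.7
(Excluded from the current account — financial account: sale of domestic government bonds to non-residents 1309.3, borrowing by resident firms from foreign banks 824.3, new loans extended by domestic banks to foreign borrowers 1373.9.)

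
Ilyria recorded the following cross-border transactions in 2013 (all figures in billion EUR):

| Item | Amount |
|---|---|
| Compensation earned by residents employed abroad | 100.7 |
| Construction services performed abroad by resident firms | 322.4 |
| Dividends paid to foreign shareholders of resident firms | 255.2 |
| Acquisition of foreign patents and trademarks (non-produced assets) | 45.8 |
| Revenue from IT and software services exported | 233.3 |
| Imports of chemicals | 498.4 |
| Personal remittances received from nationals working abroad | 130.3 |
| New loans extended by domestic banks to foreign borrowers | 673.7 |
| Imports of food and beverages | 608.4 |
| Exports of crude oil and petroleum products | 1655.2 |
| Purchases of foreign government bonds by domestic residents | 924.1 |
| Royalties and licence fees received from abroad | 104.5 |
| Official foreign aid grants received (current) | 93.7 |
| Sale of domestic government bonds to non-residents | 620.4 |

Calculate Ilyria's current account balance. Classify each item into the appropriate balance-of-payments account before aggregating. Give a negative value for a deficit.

Goods: -498.4 + 1655.2 - 608.4 = 548.4
Services: 322.4 + 104.5 + 233.3 = 660.2
Primary income: -255.2 + 100.7 = -154.5
Secondary income: 93.7 + 130.3 = 224.0
Current account = 548.4 + 660.2 + (-154.5) + 224.0 = 1278.1
(Excluded from the current account — capital account: acquisition of foreign patents and trademarks (non-produced assets) 45.8; financial account: new loans extended by domestic banks to foreign borrowers 673.7, purchases of foreign government bonds by domestic residents 924.1, sale of domestic government bonds to non-residents 620.4.)

1278.1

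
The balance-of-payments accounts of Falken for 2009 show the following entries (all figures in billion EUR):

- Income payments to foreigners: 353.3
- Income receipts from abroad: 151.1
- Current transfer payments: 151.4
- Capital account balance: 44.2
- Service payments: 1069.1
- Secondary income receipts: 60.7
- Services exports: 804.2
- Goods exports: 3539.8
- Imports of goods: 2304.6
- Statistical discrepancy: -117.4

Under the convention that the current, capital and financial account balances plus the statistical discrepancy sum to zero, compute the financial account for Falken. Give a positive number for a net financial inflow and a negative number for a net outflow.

-604.2

Goods balance = 3539.8 - 2304.6 = 1235.2
Services balance = 804.2 - 1069.1 = -264.9
Trade balance (goods + services) = 1235.2 + (-264.9) = 970.3
Net primary income = 151.1 - 353.3 = -202.2
Net secondary income = 60.7 - 151.4 = -90.7
Current account = 970.3 + (-202.2) + (-90.7) = 677.4
Financial account = -(677.4 + 44.2 + (-117.4)) = -604.2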